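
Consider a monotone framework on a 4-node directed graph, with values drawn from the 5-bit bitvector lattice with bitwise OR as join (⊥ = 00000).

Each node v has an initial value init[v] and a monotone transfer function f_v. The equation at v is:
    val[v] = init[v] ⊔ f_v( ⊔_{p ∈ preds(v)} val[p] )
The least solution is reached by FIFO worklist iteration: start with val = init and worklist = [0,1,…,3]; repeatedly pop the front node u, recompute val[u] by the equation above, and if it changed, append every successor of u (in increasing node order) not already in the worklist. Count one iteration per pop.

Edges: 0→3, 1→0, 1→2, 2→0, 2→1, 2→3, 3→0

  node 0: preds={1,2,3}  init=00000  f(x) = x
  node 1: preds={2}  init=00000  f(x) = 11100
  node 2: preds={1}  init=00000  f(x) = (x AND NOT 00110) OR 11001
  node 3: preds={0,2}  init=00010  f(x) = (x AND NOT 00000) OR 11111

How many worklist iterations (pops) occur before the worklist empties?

7

Trace (7 dequeues):
  [1] u=0 | in 00010 | out 00010 | prev 00000 | push {}
  [2] u=1 | in 00000 | out 11100 | prev 00000 | push {0}
  [3] u=2 | in 11100 | out 11001 | prev 00000 | push {1}
  [4] u=3 | in 11011 | out 11111 | prev 00010 | push {}
  [5] u=0 | in 11111 | out 11111 | prev 00010 | push {3}
  [6] u=1 | in 11001 | out 11100 | ==
  [7] u=3 | in 11111 | out 11111 | ==

Converged values:
  [0] 11111
  [1] 11100
  [2] 11001
  [3] 11111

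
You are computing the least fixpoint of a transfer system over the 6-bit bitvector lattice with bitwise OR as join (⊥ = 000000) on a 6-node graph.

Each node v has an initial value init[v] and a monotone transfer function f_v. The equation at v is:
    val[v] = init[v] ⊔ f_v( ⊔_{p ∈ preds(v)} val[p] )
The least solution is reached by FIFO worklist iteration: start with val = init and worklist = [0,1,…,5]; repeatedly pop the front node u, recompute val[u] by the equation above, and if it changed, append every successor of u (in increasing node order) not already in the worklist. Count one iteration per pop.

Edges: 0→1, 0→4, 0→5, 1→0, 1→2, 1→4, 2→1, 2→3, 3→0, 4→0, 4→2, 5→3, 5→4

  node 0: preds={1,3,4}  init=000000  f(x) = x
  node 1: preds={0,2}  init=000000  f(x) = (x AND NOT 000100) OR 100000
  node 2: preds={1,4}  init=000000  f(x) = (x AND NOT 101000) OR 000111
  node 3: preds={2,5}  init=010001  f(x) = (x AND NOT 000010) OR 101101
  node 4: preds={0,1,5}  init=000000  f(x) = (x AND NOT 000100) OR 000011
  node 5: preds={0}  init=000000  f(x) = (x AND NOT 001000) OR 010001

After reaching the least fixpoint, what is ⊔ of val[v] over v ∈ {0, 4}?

Trace (16 dequeues):
  [1] u=0 | in 010001 | out 010001 | prev 000000 | push {}
  [2] u=1 | in 010001 | out 110001 | prev 000000 | push {0}
  [3] u=2 | in 110001 | out 010111 | prev 000000 | push {1}
  [4] u=3 | in 010111 | out 111101 | prev 010001 | push {}
  [5] u=4 | in 110001 | out 110011 | prev 000000 | push {2}
  [6] u=5 | in 010001 | out 010001 | prev 000000 | push {3,4}
  [7] u=0 | in 111111 | out 111111 | prev 010001 | push {5}
  [8] u=1 | in 111111 | out 111011 | prev 110001 | push {0}
  [9] u=2 | in 111011 | out 010111 | ==
  [10] u=3 | in 010111 | out 111101 | ==
  [11] u=4 | in 111111 | out 111011 | prev 110011 | push {2}
  [12] u=5 | in 111111 | out 110111 | prev 010001 | push {3,4}
  [13] u=0 | in 111111 | out 111111 | ==
  [14] u=2 | in 111011 | out 010111 | ==
  [15] u=3 | in 110111 | out 111101 | ==
  [16] u=4 | in 111111 | out 111011 | ==

Converged values:
  [0] 111111
  [1] 111011
  [2] 010111
  [3] 111101
  [4] 111011
  [5] 110111

111111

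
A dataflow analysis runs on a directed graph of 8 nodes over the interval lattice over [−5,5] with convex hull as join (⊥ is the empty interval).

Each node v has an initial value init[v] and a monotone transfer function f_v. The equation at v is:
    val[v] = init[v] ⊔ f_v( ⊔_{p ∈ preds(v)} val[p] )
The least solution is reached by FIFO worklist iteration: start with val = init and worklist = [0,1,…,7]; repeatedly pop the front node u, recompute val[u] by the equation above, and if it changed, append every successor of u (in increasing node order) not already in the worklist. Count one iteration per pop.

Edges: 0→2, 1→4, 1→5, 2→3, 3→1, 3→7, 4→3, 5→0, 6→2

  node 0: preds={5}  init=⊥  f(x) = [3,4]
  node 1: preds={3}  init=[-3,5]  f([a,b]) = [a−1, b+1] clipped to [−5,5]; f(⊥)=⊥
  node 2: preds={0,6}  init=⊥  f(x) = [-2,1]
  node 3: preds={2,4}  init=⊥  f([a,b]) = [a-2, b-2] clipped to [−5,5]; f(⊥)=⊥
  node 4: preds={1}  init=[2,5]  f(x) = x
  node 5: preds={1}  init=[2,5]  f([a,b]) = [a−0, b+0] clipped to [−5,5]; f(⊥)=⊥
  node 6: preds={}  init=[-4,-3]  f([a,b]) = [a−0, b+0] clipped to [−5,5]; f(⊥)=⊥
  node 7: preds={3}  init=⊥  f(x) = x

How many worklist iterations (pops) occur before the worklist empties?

Worklist (17 pops):
  #1 pop 0: in=[2,5] → [3,4] (was ⊥); enqueue []
  #2 pop 1: in=⊥ → [-3,5] (no change)
  #3 pop 2: in=[-4,4] → [-2,1] (was ⊥); enqueue []
  #4 pop 3: in=[-2,5] → [-4,3] (was ⊥); enqueue [1]
  #5 pop 4: in=[-3,5] → [-3,5] (was [2,5]); enqueue [3]
  #6 pop 5: in=[-3,5] → [-3,5] (was [2,5]); enqueue [0]
  #7 pop 6: in=⊥ → [-4,-3] (no change)
  #8 pop 7: in=[-4,3] → [-4,3] (was ⊥); enqueue []
  #9 pop 1: in=[-4,3] → [-5,5] (was [-3,5]); enqueue [4,5]
  #10 pop 3: in=[-3,5] → [-5,3] (was [-4,3]); enqueue [1,7]
  #11 pop 0: in=[-3,5] → [3,4] (no change)
  #12 pop 4: in=[-5,5] → [-5,5] (was [-3,5]); enqueue [3]
  #13 pop 5: in=[-5,5] → [-5,5] (was [-3,5]); enqueue [0]
  #14 pop 1: in=[-5,3] → [-5,5] (no change)
  #15 pop 7: in=[-5,3] → [-5,3] (was [-4,3]); enqueue []
  #16 pop 3: in=[-5,5] → [-5,3] (no change)
  #17 pop 0: in=[-5,5] → [3,4] (no change)

Fixpoint:
  val[0] = [3,4]
  val[1] = [-5,5]
  val[2] = [-2,1]
  val[3] = [-5,3]
  val[4] = [-5,5]
  val[5] = [-5,5]
  val[6] = [-4,-3]
  val[7] = [-5,3]

17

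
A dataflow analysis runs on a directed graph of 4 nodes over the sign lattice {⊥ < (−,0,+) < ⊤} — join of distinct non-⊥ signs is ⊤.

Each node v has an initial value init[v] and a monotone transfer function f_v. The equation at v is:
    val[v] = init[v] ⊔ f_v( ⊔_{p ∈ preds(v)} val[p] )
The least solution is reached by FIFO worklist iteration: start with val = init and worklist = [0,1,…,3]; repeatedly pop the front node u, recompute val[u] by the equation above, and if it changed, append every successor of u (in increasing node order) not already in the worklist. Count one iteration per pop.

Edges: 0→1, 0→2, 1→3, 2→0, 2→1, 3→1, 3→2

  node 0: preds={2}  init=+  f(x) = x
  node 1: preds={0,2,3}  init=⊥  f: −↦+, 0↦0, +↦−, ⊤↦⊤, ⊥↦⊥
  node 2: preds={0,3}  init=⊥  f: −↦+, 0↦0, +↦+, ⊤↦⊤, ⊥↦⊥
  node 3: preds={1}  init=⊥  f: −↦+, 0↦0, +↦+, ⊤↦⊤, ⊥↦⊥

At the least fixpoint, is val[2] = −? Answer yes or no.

Trace (7 dequeues):
  [1] u=0 | in ⊥ | out + | ==
  [2] u=1 | in + | out − | prev ⊥ | push {}
  [3] u=2 | in + | out + | prev ⊥ | push {0,1}
  [4] u=3 | in − | out + | prev ⊥ | push {2}
  [5] u=0 | in + | out + | ==
  [6] u=1 | in + | out − | ==
  [7] u=2 | in + | out + | ==

Converged values:
  [0] +
  [1] −
  [2] +
  [3] +

no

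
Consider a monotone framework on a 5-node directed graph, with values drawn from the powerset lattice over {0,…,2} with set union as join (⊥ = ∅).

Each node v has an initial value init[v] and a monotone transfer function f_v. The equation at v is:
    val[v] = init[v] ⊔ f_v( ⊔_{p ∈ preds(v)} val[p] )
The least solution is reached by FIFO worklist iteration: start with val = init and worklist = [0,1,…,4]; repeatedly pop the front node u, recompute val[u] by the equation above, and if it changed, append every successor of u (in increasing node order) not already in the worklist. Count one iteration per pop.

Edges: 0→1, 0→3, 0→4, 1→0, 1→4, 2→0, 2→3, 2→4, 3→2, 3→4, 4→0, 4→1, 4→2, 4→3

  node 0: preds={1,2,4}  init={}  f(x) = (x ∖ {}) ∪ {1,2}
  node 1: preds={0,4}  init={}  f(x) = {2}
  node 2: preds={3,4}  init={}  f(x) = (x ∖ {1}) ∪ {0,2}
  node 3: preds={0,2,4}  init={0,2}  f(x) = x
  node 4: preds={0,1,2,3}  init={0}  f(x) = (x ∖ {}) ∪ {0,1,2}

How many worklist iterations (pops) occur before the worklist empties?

Trace (9 dequeues):
  [1] u=0 | in {0} | out {0,1,2} | prev {} | push {}
  [2] u=1 | in {0,1,2} | out {2} | prev {} | push {0}
  [3] u=2 | in {0,2} | out {0,2} | prev {} | push {}
  [4] u=3 | in {0,1,2} | out {0,1,2} | prev {0,2} | push {2}
  [5] u=4 | in {0,1,2} | out {0,1,2} | prev {0} | push {1,3}
  [6] u=0 | in {0,1,2} | out {0,1,2} | ==
  [7] u=2 | in {0,1,2} | out {0,2} | ==
  [8] u=1 | in {0,1,2} | out {2} | ==
  [9] u=3 | in {0,1,2} | out {0,1,2} | ==

Converged values:
  [0] {0,1,2}
  [1] {2}
  [2] {0,2}
  [3] {0,1,2}
  [4] {0,1,2}

9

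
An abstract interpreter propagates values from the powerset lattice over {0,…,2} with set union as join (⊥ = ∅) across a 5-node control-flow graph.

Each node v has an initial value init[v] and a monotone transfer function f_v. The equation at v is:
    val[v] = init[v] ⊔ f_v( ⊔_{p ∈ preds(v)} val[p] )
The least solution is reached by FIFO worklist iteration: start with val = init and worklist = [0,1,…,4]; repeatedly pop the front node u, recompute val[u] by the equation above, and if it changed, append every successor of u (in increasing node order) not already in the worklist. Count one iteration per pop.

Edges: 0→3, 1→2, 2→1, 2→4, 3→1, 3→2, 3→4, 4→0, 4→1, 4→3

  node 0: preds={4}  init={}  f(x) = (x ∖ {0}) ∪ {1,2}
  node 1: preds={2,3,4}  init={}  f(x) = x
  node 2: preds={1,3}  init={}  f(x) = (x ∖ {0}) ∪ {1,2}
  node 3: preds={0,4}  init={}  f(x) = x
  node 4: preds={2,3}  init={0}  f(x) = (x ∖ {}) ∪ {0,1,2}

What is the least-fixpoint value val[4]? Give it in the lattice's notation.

{0,1,2}

Iteration log — 9 steps:
  step 1. node 0  ⊔preds={0}  new={1,2}  old={}  +wl: 
  step 2. node 1  ⊔preds={0}  new={0}  old={}  +wl: 
  step 3. node 2  ⊔preds={0}  new={1,2}  old={}  +wl: 1
  step 4. node 3  ⊔preds={0,1,2}  new={0,1,2}  old={}  +wl: 2
  step 5. node 4  ⊔preds={0,1,2}  new={0,1,2}  old={0}  +wl: 0,3
  step 6. node 1  ⊔preds={0,1,2}  new={0,1,2}  old={0}  +wl: 
  step 7. node 2  ⊔preds={0,1,2}  new={1,2}  stable
  step 8. node 0  ⊔preds={0,1,2}  new={1,2}  stable
  step 9. node 3  ⊔preds={0,1,2}  new={0,1,2}  stable

Least fixpoint reached:
  node 0: {1,2}
  node 1: {0,1,2}
  node 2: {1,2}
  node 3: {0,1,2}
  node 4: {0,1,2}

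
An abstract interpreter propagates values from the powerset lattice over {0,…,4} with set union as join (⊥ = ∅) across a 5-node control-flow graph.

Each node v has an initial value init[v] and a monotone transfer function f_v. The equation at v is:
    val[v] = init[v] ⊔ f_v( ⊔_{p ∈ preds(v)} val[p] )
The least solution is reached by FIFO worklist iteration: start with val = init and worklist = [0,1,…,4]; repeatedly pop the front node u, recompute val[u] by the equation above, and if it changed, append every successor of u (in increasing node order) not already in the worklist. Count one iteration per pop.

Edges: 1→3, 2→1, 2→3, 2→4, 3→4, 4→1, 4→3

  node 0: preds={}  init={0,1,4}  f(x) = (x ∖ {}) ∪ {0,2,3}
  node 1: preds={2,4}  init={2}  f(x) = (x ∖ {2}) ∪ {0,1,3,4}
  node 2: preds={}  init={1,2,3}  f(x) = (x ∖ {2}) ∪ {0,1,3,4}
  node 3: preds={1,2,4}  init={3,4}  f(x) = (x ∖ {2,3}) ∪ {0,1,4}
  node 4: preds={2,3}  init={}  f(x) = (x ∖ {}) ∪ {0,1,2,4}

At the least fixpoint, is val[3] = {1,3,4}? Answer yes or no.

no

Iteration log — 7 steps:
  step 1. node 0  ⊔preds={}  new={0,1,2,3,4}  old={0,1,4}  +wl: 
  step 2. node 1  ⊔preds={1,2,3}  new={0,1,2,3,4}  old={2}  +wl: 
  step 3. node 2  ⊔preds={}  new={0,1,2,3,4}  old={1,2,3}  +wl: 1
  step 4. node 3  ⊔preds={0,1,2,3,4}  new={0,1,3,4}  old={3,4}  +wl: 
  step 5. node 4  ⊔preds={0,1,2,3,4}  new={0,1,2,3,4}  old={}  +wl: 3
  step 6. node 1  ⊔preds={0,1,2,3,4}  new={0,1,2,3,4}  stable
  step 7. node 3  ⊔preds={0,1,2,3,4}  new={0,1,3,4}  stable

Least fixpoint reached:
  node 0: {0,1,2,3,4}
  node 1: {0,1,2,3,4}
  node 2: {0,1,2,3,4}
  node 3: {0,1,3,4}
  node 4: {0,1,2,3,4}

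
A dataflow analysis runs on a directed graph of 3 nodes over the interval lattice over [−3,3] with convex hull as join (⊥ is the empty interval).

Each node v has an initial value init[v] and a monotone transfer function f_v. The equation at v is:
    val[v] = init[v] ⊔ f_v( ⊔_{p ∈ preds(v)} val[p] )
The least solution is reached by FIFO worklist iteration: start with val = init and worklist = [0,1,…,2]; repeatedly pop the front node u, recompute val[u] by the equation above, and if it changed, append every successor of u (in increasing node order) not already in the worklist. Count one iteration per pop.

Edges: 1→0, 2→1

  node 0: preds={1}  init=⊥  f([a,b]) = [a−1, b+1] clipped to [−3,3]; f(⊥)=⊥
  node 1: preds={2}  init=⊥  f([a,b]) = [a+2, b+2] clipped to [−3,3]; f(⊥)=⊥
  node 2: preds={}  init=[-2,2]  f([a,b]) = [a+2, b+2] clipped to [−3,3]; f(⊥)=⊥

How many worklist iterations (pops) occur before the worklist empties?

4

Trace (4 dequeues):
  [1] u=0 | in ⊥ | out ⊥ | ==
  [2] u=1 | in [-2,2] | out [0,3] | prev ⊥ | push {0}
  [3] u=2 | in ⊥ | out [-2,2] | ==
  [4] u=0 | in [0,3] | out [-1,3] | prev ⊥ | push {}

Converged values:
  [0] [-1,3]
  [1] [0,3]
  [2] [-2,2]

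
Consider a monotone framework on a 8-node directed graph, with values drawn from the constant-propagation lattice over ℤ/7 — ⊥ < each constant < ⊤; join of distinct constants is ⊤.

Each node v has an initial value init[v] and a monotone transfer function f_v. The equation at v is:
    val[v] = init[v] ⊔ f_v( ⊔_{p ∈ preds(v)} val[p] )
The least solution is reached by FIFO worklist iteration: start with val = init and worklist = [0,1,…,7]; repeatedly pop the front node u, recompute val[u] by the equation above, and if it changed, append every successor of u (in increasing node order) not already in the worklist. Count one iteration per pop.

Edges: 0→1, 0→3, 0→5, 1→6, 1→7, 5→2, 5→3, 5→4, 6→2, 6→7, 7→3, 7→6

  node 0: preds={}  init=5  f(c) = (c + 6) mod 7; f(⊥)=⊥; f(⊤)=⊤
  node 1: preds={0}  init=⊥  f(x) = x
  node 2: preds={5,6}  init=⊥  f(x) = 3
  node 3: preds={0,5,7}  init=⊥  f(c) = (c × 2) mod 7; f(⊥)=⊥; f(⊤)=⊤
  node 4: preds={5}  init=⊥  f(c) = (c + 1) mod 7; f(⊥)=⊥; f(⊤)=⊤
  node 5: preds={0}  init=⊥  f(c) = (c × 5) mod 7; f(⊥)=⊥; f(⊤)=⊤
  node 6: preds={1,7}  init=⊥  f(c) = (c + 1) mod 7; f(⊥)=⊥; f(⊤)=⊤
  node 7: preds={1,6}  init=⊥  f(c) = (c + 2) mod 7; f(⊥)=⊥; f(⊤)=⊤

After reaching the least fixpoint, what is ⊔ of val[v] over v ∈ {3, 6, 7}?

Worklist (14 pops):
  #1 pop 0: in=⊥ → 5 (no change)
  #2 pop 1: in=5 → 5 (was ⊥); enqueue []
  #3 pop 2: in=⊥ → 3 (was ⊥); enqueue []
  #4 pop 3: in=5 → 3 (was ⊥); enqueue []
  #5 pop 4: in=⊥ → ⊥ (no change)
  #6 pop 5: in=5 → 4 (was ⊥); enqueue [2,3,4]
  #7 pop 6: in=5 → 6 (was ⊥); enqueue []
  #8 pop 7: in=⊤ → ⊤ (was ⊥); enqueue [6]
  #9 pop 2: in=⊤ → 3 (no change)
  #10 pop 3: in=⊤ → ⊤ (was 3); enqueue []
  #11 pop 4: in=4 → 5 (was ⊥); enqueue []
  #12 pop 6: in=⊤ → ⊤ (was 6); enqueue [2,7]
  #13 pop 2: in=⊤ → 3 (no change)
  #14 pop 7: in=⊤ → ⊤ (no change)

Fixpoint:
  val[0] = 5
  val[1] = 5
  val[2] = 3
  val[3] = ⊤
  val[4] = 5
  val[5] = 4
  val[6] = ⊤
  val[7] = ⊤

⊤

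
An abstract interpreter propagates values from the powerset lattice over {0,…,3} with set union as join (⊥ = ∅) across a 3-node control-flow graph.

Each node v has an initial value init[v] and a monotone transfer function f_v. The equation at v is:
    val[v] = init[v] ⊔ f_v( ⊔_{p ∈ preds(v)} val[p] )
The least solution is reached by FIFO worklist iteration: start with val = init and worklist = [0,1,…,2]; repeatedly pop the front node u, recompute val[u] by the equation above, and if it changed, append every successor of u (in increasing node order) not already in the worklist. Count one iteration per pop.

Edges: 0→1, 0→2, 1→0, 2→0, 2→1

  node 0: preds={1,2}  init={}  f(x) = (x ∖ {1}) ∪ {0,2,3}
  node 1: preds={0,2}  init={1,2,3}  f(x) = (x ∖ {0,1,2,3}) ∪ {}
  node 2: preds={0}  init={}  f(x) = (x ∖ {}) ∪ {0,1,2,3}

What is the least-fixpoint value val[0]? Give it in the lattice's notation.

Iteration log — 5 steps:
  step 1. node 0  ⊔preds={1,2,3}  new={0,2,3}  old={}  +wl: 
  step 2. node 1  ⊔preds={0,2,3}  new={1,2,3}  stable
  step 3. node 2  ⊔preds={0,2,3}  new={0,1,2,3}  old={}  +wl: 0,1
  step 4. node 0  ⊔preds={0,1,2,3}  new={0,2,3}  stable
  step 5. node 1  ⊔preds={0,1,2,3}  new={1,2,3}  stable

Least fixpoint reached:
  node 0: {0,2,3}
  node 1: {1,2,3}
  node 2: {0,1,2,3}

{0,2,3}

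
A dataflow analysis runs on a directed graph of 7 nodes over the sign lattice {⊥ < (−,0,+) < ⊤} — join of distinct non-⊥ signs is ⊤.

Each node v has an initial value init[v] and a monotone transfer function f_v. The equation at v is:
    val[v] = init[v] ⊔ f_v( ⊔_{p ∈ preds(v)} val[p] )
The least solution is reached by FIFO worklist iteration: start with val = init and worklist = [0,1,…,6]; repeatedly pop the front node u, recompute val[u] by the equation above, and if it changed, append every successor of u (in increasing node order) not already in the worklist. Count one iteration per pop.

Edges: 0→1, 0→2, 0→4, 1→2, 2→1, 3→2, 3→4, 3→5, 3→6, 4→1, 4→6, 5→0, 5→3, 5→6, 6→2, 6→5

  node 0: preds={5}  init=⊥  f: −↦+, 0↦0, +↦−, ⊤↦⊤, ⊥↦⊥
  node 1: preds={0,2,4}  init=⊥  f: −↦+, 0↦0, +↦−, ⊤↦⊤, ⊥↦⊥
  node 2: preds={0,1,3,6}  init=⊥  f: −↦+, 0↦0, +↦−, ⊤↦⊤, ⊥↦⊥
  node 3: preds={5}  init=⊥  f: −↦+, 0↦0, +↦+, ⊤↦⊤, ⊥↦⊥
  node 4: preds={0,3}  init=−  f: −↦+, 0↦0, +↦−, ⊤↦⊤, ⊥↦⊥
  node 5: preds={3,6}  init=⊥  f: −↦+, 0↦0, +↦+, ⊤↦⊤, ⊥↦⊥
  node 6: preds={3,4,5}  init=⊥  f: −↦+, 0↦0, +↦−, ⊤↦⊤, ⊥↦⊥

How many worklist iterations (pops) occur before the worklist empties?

Iteration log — 26 steps:
  step 1. node 0  ⊔preds=⊥  new=⊥  stable
  step 2. node 1  ⊔preds=−  new=+  old=⊥  +wl: 
  step 3. node 2  ⊔preds=+  new=−  old=⊥  +wl: 1
  step 4. node 3  ⊔preds=⊥  new=⊥  stable
  step 5. node 4  ⊔preds=⊥  new=−  stable
  step 6. node 5  ⊔preds=⊥  new=⊥  stable
  step 7. node 6  ⊔preds=−  new=+  old=⊥  +wl: 2,5
  step 8. node 1  ⊔preds=−  new=+  stable
  step 9. node 2  ⊔preds=+  new=−  stable
  step 10. node 5  ⊔preds=+  new=+  old=⊥  +wl: 0,3,6
  step 11. node 0  ⊔preds=+  new=−  old=⊥  +wl: 1,2,4
  step 12. node 3  ⊔preds=+  new=+  old=⊥  +wl: 5
  step 13. node 6  ⊔preds=⊤  new=⊤  old=+  +wl: 
  step 14. node 1  ⊔preds=−  new=+  stable
  step 15. node 2  ⊔preds=⊤  new=⊤  old=−  +wl: 1
  step 16. node 4  ⊔preds=⊤  new=⊤  old=−  +wl: 6
  step 17. node 5  ⊔preds=⊤  new=⊤  old=+  +wl: 0,3
  step 18. node 1  ⊔preds=⊤  new=⊤  old=+  +wl: 2
  step 19. node 6  ⊔preds=⊤  new=⊤  stable
  step 20. node 0  ⊔preds=⊤  new=⊤  old=−  +wl: 1,4
  step 21. node 3  ⊔preds=⊤  new=⊤  old=+  +wl: 5,6
  step 22. node 2  ⊔preds=⊤  new=⊤  stable
  step 23. node 1  ⊔preds=⊤  new=⊤  stable
  step 24. node 4  ⊔preds=⊤  new=⊤  stable
  step 25. node 5  ⊔preds=⊤  new=⊤  stable
  step 26. node 6  ⊔preds=⊤  new=⊤  stable

Least fixpoint reached:
  node 0: ⊤
  node 1: ⊤
  node 2: ⊤
  node 3: ⊤
  node 4: ⊤
  node 5: ⊤
  node 6: ⊤

26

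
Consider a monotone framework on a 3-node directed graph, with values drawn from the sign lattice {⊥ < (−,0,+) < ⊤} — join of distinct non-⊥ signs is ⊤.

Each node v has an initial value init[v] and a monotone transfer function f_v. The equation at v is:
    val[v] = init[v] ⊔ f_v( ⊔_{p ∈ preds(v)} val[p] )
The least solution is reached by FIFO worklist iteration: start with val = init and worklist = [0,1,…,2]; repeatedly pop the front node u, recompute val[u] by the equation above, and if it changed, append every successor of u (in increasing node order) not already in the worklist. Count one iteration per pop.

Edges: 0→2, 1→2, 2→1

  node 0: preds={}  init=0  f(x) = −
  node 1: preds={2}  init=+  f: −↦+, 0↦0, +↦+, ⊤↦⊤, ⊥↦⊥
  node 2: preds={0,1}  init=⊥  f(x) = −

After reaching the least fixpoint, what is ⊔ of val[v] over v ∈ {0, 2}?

Iteration log — 4 steps:
  step 1. node 0  ⊔preds=⊥  new=⊤  old=0  +wl: 
  step 2. node 1  ⊔preds=⊥  new=+  stable
  step 3. node 2  ⊔preds=⊤  new=−  old=⊥  +wl: 1
  step 4. node 1  ⊔preds=−  new=+  stable

Least fixpoint reached:
  node 0: ⊤
  node 1: +
  node 2: −

⊤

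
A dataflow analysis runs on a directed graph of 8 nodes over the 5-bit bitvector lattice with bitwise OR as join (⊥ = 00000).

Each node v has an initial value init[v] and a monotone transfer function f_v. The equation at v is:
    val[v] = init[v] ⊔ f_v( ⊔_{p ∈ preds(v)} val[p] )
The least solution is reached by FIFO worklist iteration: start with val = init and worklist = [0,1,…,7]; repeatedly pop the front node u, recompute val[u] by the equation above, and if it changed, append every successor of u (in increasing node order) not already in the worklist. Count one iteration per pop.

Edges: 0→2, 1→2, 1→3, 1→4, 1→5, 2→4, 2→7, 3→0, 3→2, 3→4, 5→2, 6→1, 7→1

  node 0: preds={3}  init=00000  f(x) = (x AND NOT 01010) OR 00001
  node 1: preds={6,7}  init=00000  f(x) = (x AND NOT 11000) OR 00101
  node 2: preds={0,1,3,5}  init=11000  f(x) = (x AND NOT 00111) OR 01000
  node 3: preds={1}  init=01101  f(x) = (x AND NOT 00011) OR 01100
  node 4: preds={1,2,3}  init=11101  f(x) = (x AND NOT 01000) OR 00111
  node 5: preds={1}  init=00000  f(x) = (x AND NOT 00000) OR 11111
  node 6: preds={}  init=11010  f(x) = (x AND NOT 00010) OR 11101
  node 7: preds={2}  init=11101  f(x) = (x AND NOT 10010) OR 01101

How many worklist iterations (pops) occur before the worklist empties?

10

Worklist (10 pops):
  #1 pop 0: in=01101 → 00101 (was 00000); enqueue []
  #2 pop 1: in=11111 → 00111 (was 00000); enqueue []
  #3 pop 2: in=01111 → 11000 (no change)
  #4 pop 3: in=00111 → 01101 (no change)
  #5 pop 4: in=11111 → 11111 (was 11101); enqueue []
  #6 pop 5: in=00111 → 11111 (was 00000); enqueue [2]
  #7 pop 6: in=00000 → 11111 (was 11010); enqueue [1]
  #8 pop 7: in=11000 → 11101 (no change)
  #9 pop 2: in=11111 → 11000 (no change)
  #10 pop 1: in=11111 → 00111 (no change)

Fixpoint:
  val[0] = 00101
  val[1] = 00111
  val[2] = 11000
  val[3] = 01101
  val[4] = 11111
  val[5] = 11111
  val[6] = 11111
  val[7] = 11101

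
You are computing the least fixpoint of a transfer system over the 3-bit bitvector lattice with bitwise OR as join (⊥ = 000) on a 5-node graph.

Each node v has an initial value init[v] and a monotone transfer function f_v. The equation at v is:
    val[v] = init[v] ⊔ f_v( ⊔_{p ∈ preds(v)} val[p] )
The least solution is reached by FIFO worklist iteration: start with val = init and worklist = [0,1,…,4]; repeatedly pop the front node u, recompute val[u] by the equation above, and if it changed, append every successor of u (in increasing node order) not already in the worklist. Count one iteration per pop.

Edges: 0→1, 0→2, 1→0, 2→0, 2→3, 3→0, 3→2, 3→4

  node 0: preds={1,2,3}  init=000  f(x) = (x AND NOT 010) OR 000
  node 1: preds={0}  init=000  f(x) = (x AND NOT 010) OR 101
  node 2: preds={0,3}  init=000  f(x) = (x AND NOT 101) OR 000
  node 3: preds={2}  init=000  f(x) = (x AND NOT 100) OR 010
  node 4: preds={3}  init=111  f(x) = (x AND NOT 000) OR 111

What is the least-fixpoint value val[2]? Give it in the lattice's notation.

Trace (10 dequeues):
  [1] u=0 | in 000 | out 000 | ==
  [2] u=1 | in 000 | out 101 | prev 000 | push {0}
  [3] u=2 | in 000 | out 000 | ==
  [4] u=3 | in 000 | out 010 | prev 000 | push {2}
  [5] u=4 | in 010 | out 111 | ==
  [6] u=0 | in 111 | out 101 | prev 000 | push {1}
  [7] u=2 | in 111 | out 010 | prev 000 | push {0,3}
  [8] u=1 | in 101 | out 101 | ==
  [9] u=0 | in 111 | out 101 | ==
  [10] u=3 | in 010 | out 010 | ==

Converged values:
  [0] 101
  [1] 101
  [2] 010
  [3] 010
  [4] 111

010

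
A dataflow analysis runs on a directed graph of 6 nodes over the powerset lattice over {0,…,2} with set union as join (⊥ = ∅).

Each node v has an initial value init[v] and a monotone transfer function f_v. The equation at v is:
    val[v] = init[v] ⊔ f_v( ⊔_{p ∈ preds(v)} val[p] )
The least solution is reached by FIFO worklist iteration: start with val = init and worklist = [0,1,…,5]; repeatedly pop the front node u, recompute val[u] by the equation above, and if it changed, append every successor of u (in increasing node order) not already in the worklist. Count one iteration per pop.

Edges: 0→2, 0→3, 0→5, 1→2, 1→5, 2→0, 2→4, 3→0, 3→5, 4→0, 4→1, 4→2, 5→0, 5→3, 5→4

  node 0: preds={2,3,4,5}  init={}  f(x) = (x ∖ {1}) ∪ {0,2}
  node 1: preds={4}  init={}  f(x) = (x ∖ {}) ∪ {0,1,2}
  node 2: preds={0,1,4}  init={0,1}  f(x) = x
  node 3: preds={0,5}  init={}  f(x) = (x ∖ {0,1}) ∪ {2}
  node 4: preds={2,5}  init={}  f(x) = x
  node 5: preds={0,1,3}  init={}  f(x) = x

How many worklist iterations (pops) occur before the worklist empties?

11

Trace (11 dequeues):
  [1] u=0 | in {0,1} | out {0,2} | prev {} | push {}
  [2] u=1 | in {} | out {0,1,2} | prev {} | push {}
  [3] u=2 | in {0,1,2} | out {0,1,2} | prev {0,1} | push {0}
  [4] u=3 | in {0,2} | out {2} | prev {} | push {}
  [5] u=4 | in {0,1,2} | out {0,1,2} | prev {} | push {1,2}
  [6] u=5 | in {0,1,2} | out {0,1,2} | prev {} | push {3,4}
  [7] u=0 | in {0,1,2} | out {0,2} | ==
  [8] u=1 | in {0,1,2} | out {0,1,2} | ==
  [9] u=2 | in {0,1,2} | out {0,1,2} | ==
  [10] u=3 | in {0,1,2} | out {2} | ==
  [11] u=4 | in {0,1,2} | out {0,1,2} | ==

Converged values:
  [0] {0,2}
  [1] {0,1,2}
  [2] {0,1,2}
  [3] {2}
  [4] {0,1,2}
  [5] {0,1,2}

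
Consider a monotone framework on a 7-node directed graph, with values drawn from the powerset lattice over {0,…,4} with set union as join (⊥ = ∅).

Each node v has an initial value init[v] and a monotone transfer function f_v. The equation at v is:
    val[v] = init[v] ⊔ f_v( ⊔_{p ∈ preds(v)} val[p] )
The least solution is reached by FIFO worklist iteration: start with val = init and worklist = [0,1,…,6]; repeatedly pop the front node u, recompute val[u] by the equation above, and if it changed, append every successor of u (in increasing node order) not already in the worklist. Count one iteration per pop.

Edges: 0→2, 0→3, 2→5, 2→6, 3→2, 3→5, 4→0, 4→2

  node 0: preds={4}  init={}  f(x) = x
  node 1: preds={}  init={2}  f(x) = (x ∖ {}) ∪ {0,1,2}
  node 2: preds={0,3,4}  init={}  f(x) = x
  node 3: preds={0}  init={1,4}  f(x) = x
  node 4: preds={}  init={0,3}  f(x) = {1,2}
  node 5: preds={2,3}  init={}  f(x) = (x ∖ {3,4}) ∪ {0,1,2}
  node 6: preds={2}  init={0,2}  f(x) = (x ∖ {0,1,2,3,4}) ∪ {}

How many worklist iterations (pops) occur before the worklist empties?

Iteration log — 15 steps:
  step 1. node 0  ⊔preds={0,3}  new={0,3}  old={}  +wl: 
  step 2. node 1  ⊔preds={}  new={0,1,2}  old={2}  +wl: 
  step 3. node 2  ⊔preds={0,1,3,4}  new={0,1,3,4}  old={}  +wl: 
  step 4. node 3  ⊔preds={0,3}  new={0,1,3,4}  old={1,4}  +wl: 2
  step 5. node 4  ⊔preds={}  new={0,1,2,3}  old={0,3}  +wl: 0
  step 6. node 5  ⊔preds={0,1,3,4}  new={0,1,2}  old={}  +wl: 
  step 7. node 6  ⊔preds={0,1,3,4}  new={0,2}  stable
  step 8. node 2  ⊔preds={0,1,2,3,4}  new={0,1,2,3,4}  old={0,1,3,4}  +wl: 5,6
  step 9. node 0  ⊔preds={0,1,2,3}  new={0,1,2,3}  old={0,3}  +wl: 2,3
  step 10. node 5  ⊔preds={0,1,2,3,4}  new={0,1,2}  stable
  step 11. node 6  ⊔preds={0,1,2,3,4}  new={0,2}  stable
  step 12. node 2  ⊔preds={0,1,2,3,4}  new={0,1,2,3,4}  stable
  step 13. node 3  ⊔preds={0,1,2,3}  new={0,1,2,3,4}  old={0,1,3,4}  +wl: 2,5
  step 14. node 2  ⊔preds={0,1,2,3,4}  new={0,1,2,3,4}  stable
  step 15. node 5  ⊔preds={0,1,2,3,4}  new={0,1,2}  stable

Least fixpoint reached:
  node 0: {0,1,2,3}
  node 1: {0,1,2}
  node 2: {0,1,2,3,4}
  node 3: {0,1,2,3,4}
  node 4: {0,1,2,3}
  node 5: {0,1,2}
  node 6: {0,2}

15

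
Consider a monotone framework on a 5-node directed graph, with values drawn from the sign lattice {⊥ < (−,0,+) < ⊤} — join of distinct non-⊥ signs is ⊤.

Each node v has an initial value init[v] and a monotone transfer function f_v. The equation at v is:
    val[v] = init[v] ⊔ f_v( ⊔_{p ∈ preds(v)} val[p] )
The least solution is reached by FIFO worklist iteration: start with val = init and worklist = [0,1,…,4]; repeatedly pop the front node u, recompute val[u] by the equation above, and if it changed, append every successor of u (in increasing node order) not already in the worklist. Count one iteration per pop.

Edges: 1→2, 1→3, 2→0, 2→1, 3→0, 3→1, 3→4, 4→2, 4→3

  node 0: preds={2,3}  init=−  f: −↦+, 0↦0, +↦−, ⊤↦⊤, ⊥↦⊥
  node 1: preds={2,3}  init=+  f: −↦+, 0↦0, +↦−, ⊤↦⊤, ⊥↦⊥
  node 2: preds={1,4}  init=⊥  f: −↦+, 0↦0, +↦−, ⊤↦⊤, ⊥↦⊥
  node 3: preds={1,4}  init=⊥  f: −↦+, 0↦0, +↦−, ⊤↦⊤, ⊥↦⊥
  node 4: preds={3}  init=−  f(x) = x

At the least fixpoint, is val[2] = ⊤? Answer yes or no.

yes

Iteration log — 9 steps:
  step 1. node 0  ⊔preds=⊥  new=−  stable
  step 2. node 1  ⊔preds=⊥  new=+  stable
  step 3. node 2  ⊔preds=⊤  new=⊤  old=⊥  +wl: 0,1
  step 4. node 3  ⊔preds=⊤  new=⊤  old=⊥  +wl: 
  step 5. node 4  ⊔preds=⊤  new=⊤  old=−  +wl: 2,3
  step 6. node 0  ⊔preds=⊤  new=⊤  old=−  +wl: 
  step 7. node 1  ⊔preds=⊤  new=⊤  old=+  +wl: 
  step 8. node 2  ⊔preds=⊤  new=⊤  stable
  step 9. node 3  ⊔preds=⊤  new=⊤  stable

Least fixpoint reached:
  node 0: ⊤
  node 1: ⊤
  node 2: ⊤
  node 3: ⊤
  node 4: ⊤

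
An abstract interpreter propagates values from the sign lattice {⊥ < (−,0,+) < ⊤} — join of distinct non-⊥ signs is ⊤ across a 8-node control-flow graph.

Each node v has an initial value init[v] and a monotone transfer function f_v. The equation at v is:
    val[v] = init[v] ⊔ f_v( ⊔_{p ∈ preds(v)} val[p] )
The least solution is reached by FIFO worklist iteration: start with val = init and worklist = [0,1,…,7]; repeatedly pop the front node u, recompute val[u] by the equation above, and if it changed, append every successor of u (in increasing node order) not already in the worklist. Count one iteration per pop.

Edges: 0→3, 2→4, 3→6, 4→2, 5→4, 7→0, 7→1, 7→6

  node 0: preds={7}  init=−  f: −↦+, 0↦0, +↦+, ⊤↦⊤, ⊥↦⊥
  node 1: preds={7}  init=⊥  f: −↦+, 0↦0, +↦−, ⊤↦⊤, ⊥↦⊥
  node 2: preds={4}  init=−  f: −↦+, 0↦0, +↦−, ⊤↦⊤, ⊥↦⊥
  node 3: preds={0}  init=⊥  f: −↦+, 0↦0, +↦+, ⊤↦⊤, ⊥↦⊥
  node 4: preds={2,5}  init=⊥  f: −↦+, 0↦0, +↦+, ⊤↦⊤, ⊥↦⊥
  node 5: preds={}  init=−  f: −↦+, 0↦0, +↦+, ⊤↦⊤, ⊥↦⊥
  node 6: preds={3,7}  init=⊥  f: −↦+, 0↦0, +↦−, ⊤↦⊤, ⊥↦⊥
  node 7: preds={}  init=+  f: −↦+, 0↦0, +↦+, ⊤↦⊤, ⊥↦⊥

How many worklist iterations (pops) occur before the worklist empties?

9

Trace (9 dequeues):
  [1] u=0 | in + | out ⊤ | prev − | push {}
  [2] u=1 | in + | out − | prev ⊥ | push {}
  [3] u=2 | in ⊥ | out − | ==
  [4] u=3 | in ⊤ | out ⊤ | prev ⊥ | push {}
  [5] u=4 | in − | out + | prev ⊥ | push {2}
  [6] u=5 | in ⊥ | out − | ==
  [7] u=6 | in ⊤ | out ⊤ | prev ⊥ | push {}
  [8] u=7 | in ⊥ | out + | ==
  [9] u=2 | in + | out − | ==

Converged values:
  [0] ⊤
  [1] −
  [2] −
  [3] ⊤
  [4] +
  [5] −
  [6] ⊤
  [7] +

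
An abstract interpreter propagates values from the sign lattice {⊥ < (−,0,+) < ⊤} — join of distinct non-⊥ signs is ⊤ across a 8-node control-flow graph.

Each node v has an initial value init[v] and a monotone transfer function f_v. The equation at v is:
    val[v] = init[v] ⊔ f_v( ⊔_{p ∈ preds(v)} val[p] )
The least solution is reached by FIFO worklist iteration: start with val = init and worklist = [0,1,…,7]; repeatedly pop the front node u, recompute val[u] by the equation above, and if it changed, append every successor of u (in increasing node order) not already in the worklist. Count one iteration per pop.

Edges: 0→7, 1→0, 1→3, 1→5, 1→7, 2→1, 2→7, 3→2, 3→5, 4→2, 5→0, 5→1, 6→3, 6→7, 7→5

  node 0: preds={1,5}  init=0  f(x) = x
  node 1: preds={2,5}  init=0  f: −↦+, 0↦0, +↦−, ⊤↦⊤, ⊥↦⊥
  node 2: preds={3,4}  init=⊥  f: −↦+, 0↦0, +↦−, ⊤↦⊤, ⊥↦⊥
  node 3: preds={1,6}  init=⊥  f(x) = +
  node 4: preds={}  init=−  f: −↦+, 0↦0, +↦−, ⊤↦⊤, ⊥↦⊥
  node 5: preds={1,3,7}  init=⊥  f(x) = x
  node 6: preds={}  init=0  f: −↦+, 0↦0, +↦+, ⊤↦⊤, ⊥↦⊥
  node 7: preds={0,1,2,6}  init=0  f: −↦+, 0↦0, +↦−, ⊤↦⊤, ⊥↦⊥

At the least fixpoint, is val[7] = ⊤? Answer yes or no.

Iteration log — 15 steps:
  step 1. node 0  ⊔preds=0  new=0  stable
  step 2. node 1  ⊔preds=⊥  new=0  stable
  step 3. node 2  ⊔preds=−  new=+  old=⊥  +wl: 1
  step 4. node 3  ⊔preds=0  new=+  old=⊥  +wl: 2
  step 5. node 4  ⊔preds=⊥  new=−  stable
  step 6. node 5  ⊔preds=⊤  new=⊤  old=⊥  +wl: 0
  step 7. node 6  ⊔preds=⊥  new=0  stable
  step 8. node 7  ⊔preds=⊤  new=⊤  old=0  +wl: 5
  step 9. node 1  ⊔preds=⊤  new=⊤  old=0  +wl: 3,7
  step 10. node 2  ⊔preds=⊤  new=⊤  old=+  +wl: 1
  step 11. node 0  ⊔preds=⊤  new=⊤  old=0  +wl: 
  step 12. node 5  ⊔preds=⊤  new=⊤  stable
  step 13. node 3  ⊔preds=⊤  new=+  stable
  step 14. node 7  ⊔preds=⊤  new=⊤  stable
  step 15. node 1  ⊔preds=⊤  new=⊤  stable

Least fixpoint reached:
  node 0: ⊤
  node 1: ⊤
  node 2: ⊤
  node 3: +
  node 4: −
  node 5: ⊤
  node 6: 0
  node 7: ⊤

yes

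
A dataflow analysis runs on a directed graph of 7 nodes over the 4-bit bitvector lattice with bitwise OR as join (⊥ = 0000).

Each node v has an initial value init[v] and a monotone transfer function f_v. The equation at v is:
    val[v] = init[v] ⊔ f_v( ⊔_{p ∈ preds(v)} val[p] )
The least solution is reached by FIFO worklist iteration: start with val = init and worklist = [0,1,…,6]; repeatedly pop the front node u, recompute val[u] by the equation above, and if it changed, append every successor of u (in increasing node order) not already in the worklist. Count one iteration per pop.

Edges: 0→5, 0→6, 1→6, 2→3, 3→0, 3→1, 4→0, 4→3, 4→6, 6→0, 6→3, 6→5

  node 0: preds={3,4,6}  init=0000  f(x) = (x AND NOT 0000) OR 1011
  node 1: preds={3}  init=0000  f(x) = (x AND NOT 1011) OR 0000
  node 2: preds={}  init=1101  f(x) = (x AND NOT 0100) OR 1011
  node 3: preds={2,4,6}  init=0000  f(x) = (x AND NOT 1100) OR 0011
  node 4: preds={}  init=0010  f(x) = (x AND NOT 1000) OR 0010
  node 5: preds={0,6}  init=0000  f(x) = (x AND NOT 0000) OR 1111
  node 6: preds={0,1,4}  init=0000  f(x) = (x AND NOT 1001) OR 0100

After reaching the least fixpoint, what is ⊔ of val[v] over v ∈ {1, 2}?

1111

Worklist (12 pops):
  #1 pop 0: in=0010 → 1011 (was 0000); enqueue []
  #2 pop 1: in=0000 → 0000 (no change)
  #3 pop 2: in=0000 → 1111 (was 1101); enqueue []
  #4 pop 3: in=1111 → 0011 (was 0000); enqueue [0,1]
  #5 pop 4: in=0000 → 0010 (no change)
  #6 pop 5: in=1011 → 1111 (was 0000); enqueue []
  #7 pop 6: in=1011 → 0110 (was 0000); enqueue [3,5]
  #8 pop 0: in=0111 → 1111 (was 1011); enqueue [6]
  #9 pop 1: in=0011 → 0000 (no change)
  #10 pop 3: in=1111 → 0011 (no change)
  #11 pop 5: in=1111 → 1111 (no change)
  #12 pop 6: in=1111 → 0110 (no change)

Fixpoint:
  val[0] = 1111
  val[1] = 0000
  val[2] = 1111
  val[3] = 0011
  val[4] = 0010
  val[5] = 1111
  val[6] = 0110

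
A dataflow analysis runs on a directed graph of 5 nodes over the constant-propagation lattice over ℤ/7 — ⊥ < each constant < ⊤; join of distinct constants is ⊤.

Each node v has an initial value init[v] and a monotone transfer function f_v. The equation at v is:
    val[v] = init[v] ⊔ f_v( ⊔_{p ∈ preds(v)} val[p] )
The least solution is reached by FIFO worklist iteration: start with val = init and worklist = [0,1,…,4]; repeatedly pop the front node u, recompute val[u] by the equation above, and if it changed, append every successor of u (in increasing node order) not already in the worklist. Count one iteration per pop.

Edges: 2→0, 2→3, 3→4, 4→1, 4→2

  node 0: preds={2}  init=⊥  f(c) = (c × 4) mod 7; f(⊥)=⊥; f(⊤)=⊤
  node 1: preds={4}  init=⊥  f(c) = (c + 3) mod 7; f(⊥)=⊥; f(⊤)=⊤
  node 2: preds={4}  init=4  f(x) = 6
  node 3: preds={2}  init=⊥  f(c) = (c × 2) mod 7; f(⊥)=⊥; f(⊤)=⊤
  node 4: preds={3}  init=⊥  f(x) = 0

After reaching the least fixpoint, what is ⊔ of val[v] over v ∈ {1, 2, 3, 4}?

⊤

Iteration log — 8 steps:
  step 1. node 0  ⊔preds=4  new=2  old=⊥  +wl: 
  step 2. node 1  ⊔preds=⊥  new=⊥  stable
  step 3. node 2  ⊔preds=⊥  new=⊤  old=4  +wl: 0
  step 4. node 3  ⊔preds=⊤  new=⊤  old=⊥  +wl: 
  step 5. node 4  ⊔preds=⊤  new=0  old=⊥  +wl: 1,2
  step 6. node 0  ⊔preds=⊤  new=⊤  old=2  +wl: 
  step 7. node 1  ⊔preds=0  new=3  old=⊥  +wl: 
  step 8. node 2  ⊔preds=0  new=⊤  stable

Least fixpoint reached:
  node 0: ⊤
  node 1: 3
  node 2: ⊤
  node 3: ⊤
  node 4: 0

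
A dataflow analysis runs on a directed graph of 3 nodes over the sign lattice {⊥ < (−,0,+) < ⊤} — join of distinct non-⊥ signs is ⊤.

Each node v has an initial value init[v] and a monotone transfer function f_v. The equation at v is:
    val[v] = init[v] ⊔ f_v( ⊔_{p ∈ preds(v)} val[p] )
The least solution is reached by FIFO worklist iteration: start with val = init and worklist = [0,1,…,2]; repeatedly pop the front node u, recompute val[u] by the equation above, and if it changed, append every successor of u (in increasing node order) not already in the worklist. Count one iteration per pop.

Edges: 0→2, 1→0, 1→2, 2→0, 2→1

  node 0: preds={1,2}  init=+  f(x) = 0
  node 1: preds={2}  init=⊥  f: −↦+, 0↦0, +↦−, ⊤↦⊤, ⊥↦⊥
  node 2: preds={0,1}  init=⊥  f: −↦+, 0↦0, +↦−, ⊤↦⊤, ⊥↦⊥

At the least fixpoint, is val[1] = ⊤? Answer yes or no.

yes

Worklist (7 pops):
  #1 pop 0: in=⊥ → ⊤ (was +); enqueue []
  #2 pop 1: in=⊥ → ⊥ (no change)
  #3 pop 2: in=⊤ → ⊤ (was ⊥); enqueue [0,1]
  #4 pop 0: in=⊤ → ⊤ (no change)
  #5 pop 1: in=⊤ → ⊤ (was ⊥); enqueue [0,2]
  #6 pop 0: in=⊤ → ⊤ (no change)
  #7 pop 2: in=⊤ → ⊤ (no change)

Fixpoint:
  val[0] = ⊤
  val[1] = ⊤
  val[2] = ⊤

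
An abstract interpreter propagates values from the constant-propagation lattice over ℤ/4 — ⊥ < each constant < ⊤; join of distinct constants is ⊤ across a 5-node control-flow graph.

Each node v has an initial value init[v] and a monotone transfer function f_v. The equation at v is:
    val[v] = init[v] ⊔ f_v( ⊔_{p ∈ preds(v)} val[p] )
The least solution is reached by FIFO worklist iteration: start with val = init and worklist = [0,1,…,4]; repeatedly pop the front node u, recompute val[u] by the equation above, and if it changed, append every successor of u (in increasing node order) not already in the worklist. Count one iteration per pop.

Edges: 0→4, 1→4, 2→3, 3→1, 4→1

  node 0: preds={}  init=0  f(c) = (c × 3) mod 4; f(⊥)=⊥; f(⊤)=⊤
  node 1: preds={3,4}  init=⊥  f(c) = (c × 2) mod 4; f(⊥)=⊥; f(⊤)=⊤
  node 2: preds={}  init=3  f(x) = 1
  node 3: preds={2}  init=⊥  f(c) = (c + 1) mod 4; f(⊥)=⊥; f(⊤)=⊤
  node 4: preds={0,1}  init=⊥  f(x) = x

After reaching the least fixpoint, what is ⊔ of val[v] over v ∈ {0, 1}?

⊤

Trace (8 dequeues):
  [1] u=0 | in ⊥ | out 0 | ==
  [2] u=1 | in ⊥ | out ⊥ | ==
  [3] u=2 | in ⊥ | out ⊤ | prev 3 | push {}
  [4] u=3 | in ⊤ | out ⊤ | prev ⊥ | push {1}
  [5] u=4 | in 0 | out 0 | prev ⊥ | push {}
  [6] u=1 | in ⊤ | out ⊤ | prev ⊥ | push {4}
  [7] u=4 | in ⊤ | out ⊤ | prev 0 | push {1}
  [8] u=1 | in ⊤ | out ⊤ | ==

Converged values:
  [0] 0
  [1] ⊤
  [2] ⊤
  [3] ⊤
  [4] ⊤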